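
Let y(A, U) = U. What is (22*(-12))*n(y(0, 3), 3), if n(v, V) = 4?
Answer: -1056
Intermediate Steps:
(22*(-12))*n(y(0, 3), 3) = (22*(-12))*4 = -264*4 = -1056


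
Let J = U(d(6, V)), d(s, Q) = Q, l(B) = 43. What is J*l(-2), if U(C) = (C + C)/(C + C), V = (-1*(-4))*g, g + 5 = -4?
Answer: 43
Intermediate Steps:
g = -9 (g = -5 - 4 = -9)
V = -36 (V = -1*(-4)*(-9) = 4*(-9) = -36)
U(C) = 1 (U(C) = (2*C)/((2*C)) = (2*C)*(1/(2*C)) = 1)
J = 1
J*l(-2) = 1*43 = 43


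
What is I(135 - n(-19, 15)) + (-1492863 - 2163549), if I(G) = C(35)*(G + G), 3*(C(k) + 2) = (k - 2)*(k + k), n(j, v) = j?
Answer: -3419868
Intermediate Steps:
C(k) = -2 + 2*k*(-2 + k)/3 (C(k) = -2 + ((k - 2)*(k + k))/3 = -2 + ((-2 + k)*(2*k))/3 = -2 + (2*k*(-2 + k))/3 = -2 + 2*k*(-2 + k)/3)
I(G) = 1536*G (I(G) = (-2 - 4/3*35 + (⅔)*35²)*(G + G) = (-2 - 140/3 + (⅔)*1225)*(2*G) = (-2 - 140/3 + 2450/3)*(2*G) = 768*(2*G) = 1536*G)
I(135 - n(-19, 15)) + (-1492863 - 2163549) = 1536*(135 - 1*(-19)) + (-1492863 - 2163549) = 1536*(135 + 19) - 3656412 = 1536*154 - 3656412 = 236544 - 3656412 = -3419868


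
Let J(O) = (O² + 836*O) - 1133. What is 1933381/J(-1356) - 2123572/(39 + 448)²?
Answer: -1036429043175/166963892803 ≈ -6.2075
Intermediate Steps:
J(O) = -1133 + O² + 836*O
1933381/J(-1356) - 2123572/(39 + 448)² = 1933381/(-1133 + (-1356)² + 836*(-1356)) - 2123572/(39 + 448)² = 1933381/(-1133 + 1838736 - 1133616) - 2123572/(487²) = 1933381/703987 - 2123572/237169 = -1036429043175/166963892803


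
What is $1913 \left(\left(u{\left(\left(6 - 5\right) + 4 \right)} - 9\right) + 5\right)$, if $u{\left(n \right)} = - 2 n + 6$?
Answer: $-15304$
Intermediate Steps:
$u{\left(n \right)} = 6 - 2 n$
$1913 \left(\left(u{\left(\left(6 - 5\right) + 4 \right)} - 9\right) + 5\right) = 1913 \left(\left(\left(6 - 2 \left(\left(6 - 5\right) + 4\right)\right) - 9\right) + 5\right) = 1913 \left(\left(\left(6 - 2 \left(1 + 4\right)\right) - 9\right) + 5\right) = 1913 \left(\left(\left(6 - 10\right) - 9\right) + 5\right) = 1913 \left(\left(-4 - 9\right) + 5\right) = 1913 \left(-13 + 5\right) = 1913 \left(-8\right) = -15304$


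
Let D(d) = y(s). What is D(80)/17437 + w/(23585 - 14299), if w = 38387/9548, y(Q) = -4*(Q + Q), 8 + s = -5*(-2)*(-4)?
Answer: 4959405953/220858855448 ≈ 0.022455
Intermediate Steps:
s = -48 (s = -8 - 5*(-2)*(-4) = -8 + 10*(-4) = -8 - 40 = -48)
y(Q) = -8*Q
w = 38387/9548 (w = 38387*(1/9548) = 38387/9548 ≈ 4.0204)
D(d) = 384 (D(d) = -8*(-48) = 384)
D(80)/17437 + w/(23585 - 14299) = 384/17437 + 38387/(9548*(23585 - 14299)) = 384*(1/17437) + (38387/9548)/9286 = 384/17437 + (38387/9548)*(1/9286) = 384/17437 + 38387/88662728 = 4959405953/220858855448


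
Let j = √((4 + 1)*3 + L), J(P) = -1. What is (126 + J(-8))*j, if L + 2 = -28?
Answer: 125*I*√15 ≈ 484.12*I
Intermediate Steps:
L = -30 (L = -2 - 28 = -30)
j = I*√15 (j = √((4 + 1)*3 - 30) = √(5*3 - 30) = √(15 - 30) = √(-15) = I*√15 ≈ 3.873*I)
(126 + J(-8))*j = (126 - 1)*(I*√15) = 125*(I*√15) = 125*I*√15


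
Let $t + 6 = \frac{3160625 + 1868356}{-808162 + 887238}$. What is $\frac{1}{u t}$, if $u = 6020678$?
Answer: $\frac{39538}{13710664233975} \approx 2.8837 \cdot 10^{-9}$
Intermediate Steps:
$t = \frac{4554525}{79076}$ ($t = -6 + \frac{3160625 + 1868356}{-808162 + 887238} = -6 + \frac{5028981}{79076} = \frac{4554525}{79076} \approx 57.597$)
$\frac{1}{u t} = \frac{1}{6020678 \cdot \frac{4554525}{79076}} = \frac{1}{6020678} \cdot \frac{79076}{4554525} = \frac{39538}{13710664233975}$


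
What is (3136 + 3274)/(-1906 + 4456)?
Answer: 641/255 ≈ 2.5137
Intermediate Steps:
(3136 + 3274)/(-1906 + 4456) = 6410/2550 = 6410*(1/2550) = 641/255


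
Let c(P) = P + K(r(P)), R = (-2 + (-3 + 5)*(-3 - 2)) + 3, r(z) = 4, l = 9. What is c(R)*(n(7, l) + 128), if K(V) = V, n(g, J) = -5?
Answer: -615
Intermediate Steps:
R = -9 (R = (-2 + 2*(-5)) + 3 = (-2 - 10) + 3 = -12 + 3 = -9)
c(P) = 4 + P (c(P) = P + 4 = 4 + P)
c(R)*(n(7, l) + 128) = (4 - 9)*(-5 + 128) = -5*123 = -615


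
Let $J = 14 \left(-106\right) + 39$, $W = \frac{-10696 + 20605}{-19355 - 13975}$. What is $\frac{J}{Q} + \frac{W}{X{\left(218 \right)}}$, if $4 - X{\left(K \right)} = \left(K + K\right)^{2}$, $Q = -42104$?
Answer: $\frac{63580552769}{1852507686260} \approx 0.034321$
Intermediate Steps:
$X{\left(K \right)} = 4 - 4 K^{2}$ ($X{\left(K \right)} = 4 - \left(K + K\right)^{2} = 4 - \left(2 K\right)^{2} = 4 - 4 K^{2}$)
$W = - \frac{3303}{11110}$ ($W = \frac{9909}{-33330} = 9909 \left(- \frac{1}{33330}\right) = - \frac{3303}{11110} \approx -0.2973$)
$J = -1445$ ($J = -1484 + 39 = -1445$)
$\frac{J}{Q} + \frac{W}{X{\left(218 \right)}} = - \frac{1445}{-42104} - \frac{3303}{11110 \left(4 - 4 \cdot 218^{2}\right)} = \left(-1445\right) \left(- \frac{1}{42104}\right) - \frac{3303}{11110 \left(4 - 190096\right)} = \frac{1445}{42104} - \frac{3303}{11110 \left(4 - 190096\right)} = \frac{1445}{42104} - \frac{3303}{11110 \left(-190092\right)} = \frac{1445}{42104} - - \frac{1101}{703974040} = \frac{1445}{42104} + \frac{1101}{703974040} = \frac{63580552769}{1852507686260}$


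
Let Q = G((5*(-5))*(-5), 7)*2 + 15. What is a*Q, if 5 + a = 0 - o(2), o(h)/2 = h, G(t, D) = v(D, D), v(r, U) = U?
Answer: -261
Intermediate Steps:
G(t, D) = D
o(h) = 2*h
a = -9 (a = -5 + (0 - 2*2) = -5 + (0 - 1*4) = -5 + (0 - 4) = -5 - 4 = -9)
Q = 29 (Q = 7*2 + 15 = 14 + 15 = 29)
a*Q = -9*29 = -261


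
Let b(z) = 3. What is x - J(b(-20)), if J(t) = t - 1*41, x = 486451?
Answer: 486489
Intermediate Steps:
J(t) = -41 + t (J(t) = t - 41 = -41 + t)
x - J(b(-20)) = 486451 - (-41 + 3) = 486451 - 1*(-38) = 486451 + 38 = 486489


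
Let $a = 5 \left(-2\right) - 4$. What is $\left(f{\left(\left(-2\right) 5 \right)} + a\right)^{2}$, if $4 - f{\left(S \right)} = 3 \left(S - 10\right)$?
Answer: $2500$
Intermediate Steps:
$a = -14$ ($a = -10 - 4 = -14$)
$f{\left(S \right)} = 34 - 3 S$ ($f{\left(S \right)} = 4 - 3 \left(S - 10\right) = 4 - 3 \left(-10 + S\right) = 4 - \left(-30 + 3 S\right) = 34 - 3 S$)
$\left(f{\left(\left(-2\right) 5 \right)} + a\right)^{2} = \left(\left(34 - 3 \left(\left(-2\right) 5\right)\right) - 14\right)^{2} = \left(\left(34 - -30\right) - 14\right)^{2} = \left(\left(34 + 30\right) - 14\right)^{2} = \left(64 - 14\right)^{2} = 50^{2} = 2500$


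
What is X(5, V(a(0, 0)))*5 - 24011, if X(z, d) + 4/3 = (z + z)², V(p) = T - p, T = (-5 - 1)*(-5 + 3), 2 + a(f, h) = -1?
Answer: -70553/3 ≈ -23518.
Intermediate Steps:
a(f, h) = -3 (a(f, h) = -2 - 1 = -3)
T = 12 (T = -6*(-2) = 12)
V(p) = 12 - p
X(z, d) = -4/3 + 4*z² (X(z, d) = -4/3 + (z + z)² = -4/3 + (2*z)² = -4/3 + 4*z²)
X(5, V(a(0, 0)))*5 - 24011 = (-4/3 + 4*5²)*5 - 24011 = (-4/3 + 4*25)*5 - 24011 = (-4/3 + 100)*5 - 24011 = (296/3)*5 - 24011 = 1480/3 - 24011 = -70553/3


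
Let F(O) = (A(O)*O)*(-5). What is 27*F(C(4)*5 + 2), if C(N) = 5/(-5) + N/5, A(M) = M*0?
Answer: 0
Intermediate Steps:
A(M) = 0
C(N) = -1 + N/5 (C(N) = 5*(-⅕) + N*(⅕) = -1 + N/5)
F(O) = 0 (F(O) = (0*O)*(-5) = 0*(-5) = 0)
27*F(C(4)*5 + 2) = 27*0 = 0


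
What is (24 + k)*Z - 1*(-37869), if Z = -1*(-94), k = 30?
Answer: 42945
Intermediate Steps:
Z = 94
(24 + k)*Z - 1*(-37869) = (24 + 30)*94 - 1*(-37869) = 54*94 + 37869 = 5076 + 37869 = 42945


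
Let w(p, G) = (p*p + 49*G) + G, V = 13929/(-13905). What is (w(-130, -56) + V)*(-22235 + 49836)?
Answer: 1803693802057/4635 ≈ 3.8915e+8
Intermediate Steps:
V = -4643/4635 (V = 13929*(-1/13905) = -4643/4635 ≈ -1.0017)
w(p, G) = p² + 50*G (w(p, G) = (p² + 49*G) + G = p² + 50*G)
(w(-130, -56) + V)*(-22235 + 49836) = (((-130)² + 50*(-56)) - 4643/4635)*(-22235 + 49836) = ((16900 - 2800) - 4643/4635)*27601 = (14100 - 4643/4635)*27601 = (65348857/4635)*27601 = 1803693802057/4635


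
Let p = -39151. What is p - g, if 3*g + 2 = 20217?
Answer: -137668/3 ≈ -45889.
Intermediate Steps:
g = 20215/3 (g = -⅔ + (⅓)*20217 = -⅔ + 6739 = 20215/3 ≈ 6738.3)
p - g = -39151 - 1*20215/3 = -39151 - 20215/3 = -137668/3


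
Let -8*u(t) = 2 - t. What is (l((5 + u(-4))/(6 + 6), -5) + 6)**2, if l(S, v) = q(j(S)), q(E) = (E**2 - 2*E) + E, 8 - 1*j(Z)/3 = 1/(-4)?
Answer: 90269001/256 ≈ 3.5261e+5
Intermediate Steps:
j(Z) = 99/4 (j(Z) = 24 - 3/(-4) = 24 - 3*(-1)/4 = 24 - 3*(-1/4) = 24 + 3/4 = 99/4)
q(E) = E**2 - E
u(t) = -1/4 + t/8 (u(t) = -(2 - t)/8 = -1/4 + t/8)
l(S, v) = 9405/16 (l(S, v) = 99*(-1 + 99/4)/4 = (99/4)*(95/4) = 9405/16)
(l((5 + u(-4))/(6 + 6), -5) + 6)**2 = (9405/16 + 6)**2 = (9501/16)**2 = 90269001/256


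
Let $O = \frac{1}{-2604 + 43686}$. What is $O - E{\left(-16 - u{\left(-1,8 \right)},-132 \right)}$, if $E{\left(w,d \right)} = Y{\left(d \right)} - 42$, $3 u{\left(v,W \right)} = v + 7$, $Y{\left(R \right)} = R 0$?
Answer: $\frac{1725445}{41082} \approx 42.0$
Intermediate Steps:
$Y{\left(R \right)} = 0$
$O = \frac{1}{41082} \approx 2.4342 \cdot 10^{-5}$
$u{\left(v,W \right)} = \frac{7}{3} + \frac{v}{3}$ ($u{\left(v,W \right)} = \frac{v + 7}{3} = \frac{7 + v}{3} = \frac{7}{3} + \frac{v}{3}$)
$E{\left(w,d \right)} = -42$ ($E{\left(w,d \right)} = 0 - 42 = -42$)
$O - E{\left(-16 - u{\left(-1,8 \right)},-132 \right)} = \frac{1}{41082} - -42 = \frac{1}{41082} + 42 = \frac{1725445}{41082}$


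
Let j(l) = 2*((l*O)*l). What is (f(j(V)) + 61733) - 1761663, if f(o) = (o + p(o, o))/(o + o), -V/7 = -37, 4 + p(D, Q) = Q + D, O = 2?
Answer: -114032903709/67081 ≈ -1.6999e+6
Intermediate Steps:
p(D, Q) = -4 + D + Q (p(D, Q) = -4 + (Q + D) = -4 + (D + Q) = -4 + D + Q)
V = 259 (V = -7*(-37) = 259)
j(l) = 4*l² (j(l) = 2*((l*2)*l) = 2*((2*l)*l) = 2*(2*l²) = 4*l²)
f(o) = (-4 + 3*o)/(2*o) (f(o) = (o + (-4 + o + o))/(o + o) = (o + (-4 + 2*o))/((2*o)) = (-4 + 3*o)*(1/(2*o)) = (-4 + 3*o)/(2*o))
(f(j(V)) + 61733) - 1761663 = ((3/2 - 2/(4*259²)) + 61733) - 1761663 = ((3/2 - 2/(4*67081)) + 61733) - 1761663 = ((3/2 - 2/268324) + 61733) - 1761663 = ((3/2 - 2*1/268324) + 61733) - 1761663 = ((3/2 - 1/134162) + 61733) - 1761663 = (100621/67081 + 61733) - 1761663 = 4141211994/67081 - 1761663 = -114032903709/67081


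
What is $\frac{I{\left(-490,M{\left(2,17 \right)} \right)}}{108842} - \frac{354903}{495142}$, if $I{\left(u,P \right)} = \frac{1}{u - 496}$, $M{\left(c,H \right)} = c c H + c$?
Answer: $- \frac{1120222232017}{1562875121356} \approx -0.71677$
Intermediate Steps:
$M{\left(c,H \right)} = c + H c^{2}$ ($M{\left(c,H \right)} = c^{2} H + c = H c^{2} + c = c + H c^{2}$)
$I{\left(u,P \right)} = \frac{1}{-496 + u}$
$\frac{I{\left(-490,M{\left(2,17 \right)} \right)}}{108842} - \frac{354903}{495142} = \frac{1}{\left(-496 - 490\right) 108842} - \frac{354903}{495142} = \frac{1}{-986} \cdot \frac{1}{108842} - \frac{354903}{495142} = \left(- \frac{1}{986}\right) \frac{1}{108842} - \frac{354903}{495142} = - \frac{1}{107318212} - \frac{354903}{495142} = - \frac{1120222232017}{1562875121356}$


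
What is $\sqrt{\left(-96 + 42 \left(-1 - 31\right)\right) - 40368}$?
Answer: $4 i \sqrt{2613} \approx 204.47 i$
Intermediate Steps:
$\sqrt{\left(-96 + 42 \left(-1 - 31\right)\right) - 40368} = \sqrt{\left(-96 + 42 \left(-32\right)\right) - 40368} = \sqrt{\left(-96 - 1344\right) - 40368} = \sqrt{-1440 - 40368} = \sqrt{-41808} = 4 i \sqrt{2613}$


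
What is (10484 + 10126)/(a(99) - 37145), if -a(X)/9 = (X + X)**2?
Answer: -20610/389981 ≈ -0.052849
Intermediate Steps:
a(X) = -36*X**2 (a(X) = -9*(X + X)**2 = -9*4*X**2 = -36*X**2)
(10484 + 10126)/(a(99) - 37145) = (10484 + 10126)/(-36*99**2 - 37145) = 20610/(-36*9801 - 37145) = 20610/(-352836 - 37145) = 20610/(-389981) = 20610*(-1/389981) = -20610/389981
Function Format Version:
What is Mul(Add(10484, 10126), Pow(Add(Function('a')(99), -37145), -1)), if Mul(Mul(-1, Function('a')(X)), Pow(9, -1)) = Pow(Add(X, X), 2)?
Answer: Rational(-20610, 389981) ≈ -0.052849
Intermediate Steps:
Function('a')(X) = Mul(-36, Pow(X, 2)) (Function('a')(X) = Mul(-9, Pow(Add(X, X), 2)) = Mul(-9, Pow(Mul(2, X), 2)) = Mul(-9, Mul(4, Pow(X, 2))) = Mul(-36, Pow(X, 2)))
Mul(Add(10484, 10126), Pow(Add(Function('a')(99), -37145), -1)) = Mul(Add(10484, 10126), Pow(Add(Mul(-36, Pow(99, 2)), -37145), -1)) = Mul(20610, Pow(Add(Mul(-36, 9801), -37145), -1)) = Mul(20610, Pow(Add(-352836, -37145), -1)) = Mul(20610, Pow(-389981, -1)) = Mul(20610, Rational(-1, 389981)) = Rational(-20610, 389981)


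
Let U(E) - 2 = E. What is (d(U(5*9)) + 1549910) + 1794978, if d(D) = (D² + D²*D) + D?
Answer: 3450967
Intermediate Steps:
U(E) = 2 + E
d(D) = D + D² + D³ (d(D) = (D² + D³) + D = D + D² + D³)
(d(U(5*9)) + 1549910) + 1794978 = ((2 + 5*9)*(1 + (2 + 5*9) + (2 + 5*9)²) + 1549910) + 1794978 = ((2 + 45)*(1 + (2 + 45) + (2 + 45)²) + 1549910) + 1794978 = (47*(1 + 47 + 47²) + 1549910) + 1794978 = (47*(1 + 47 + 2209) + 1549910) + 1794978 = (47*2257 + 1549910) + 1794978 = (106079 + 1549910) + 1794978 = 1655989 + 1794978 = 3450967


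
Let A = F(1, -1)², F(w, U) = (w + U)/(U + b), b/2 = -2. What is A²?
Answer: 0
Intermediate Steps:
b = -4 (b = 2*(-2) = -4)
F(w, U) = (U + w)/(-4 + U) (F(w, U) = (w + U)/(U - 4) = (U + w)/(-4 + U))
A = 0 (A = ((-1 + 1)/(-4 - 1))² = (0/(-5))² = (-⅕*0)² = 0² = 0)
A² = 0² = 0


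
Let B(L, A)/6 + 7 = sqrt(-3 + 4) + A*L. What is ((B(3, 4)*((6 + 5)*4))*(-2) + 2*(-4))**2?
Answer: 10086976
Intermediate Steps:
B(L, A) = -36 + 6*A*L (B(L, A) = -42 + 6*(sqrt(-3 + 4) + A*L) = -42 + 6*(sqrt(1) + A*L) = -42 + 6*(1 + A*L) = -42 + (6 + 6*A*L) = -36 + 6*A*L)
((B(3, 4)*((6 + 5)*4))*(-2) + 2*(-4))**2 = (((-36 + 6*4*3)*((6 + 5)*4))*(-2) + 2*(-4))**2 = (((-36 + 72)*(11*4))*(-2) - 8)**2 = ((36*44)*(-2) - 8)**2 = (1584*(-2) - 8)**2 = (-3168 - 8)**2 = (-3176)**2 = 10086976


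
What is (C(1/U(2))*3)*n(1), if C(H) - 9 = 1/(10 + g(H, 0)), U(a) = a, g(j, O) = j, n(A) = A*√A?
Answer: 191/7 ≈ 27.286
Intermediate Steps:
n(A) = A^(3/2)
C(H) = 9 + 1/(10 + H)
(C(1/U(2))*3)*n(1) = (((91 + 9/2)/(10 + 1/2))*3)*1^(3/2) = (((91 + 9*(½))/(10 + ½))*3)*1 = (((91 + 9/2)/(21/2))*3)*1 = (((2/21)*(191/2))*3)*1 = ((191/21)*3)*1 = (191/7)*1 = 191/7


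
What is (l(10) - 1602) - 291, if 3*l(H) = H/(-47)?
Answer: -266923/141 ≈ -1893.1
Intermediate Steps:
l(H) = -H/141 (l(H) = (H/(-47))/3 = (H*(-1/47))/3 = (-H/47)/3 = -H/141)
(l(10) - 1602) - 291 = (-1/141*10 - 1602) - 291 = (-10/141 - 1602) - 291 = -225892/141 - 291 = -266923/141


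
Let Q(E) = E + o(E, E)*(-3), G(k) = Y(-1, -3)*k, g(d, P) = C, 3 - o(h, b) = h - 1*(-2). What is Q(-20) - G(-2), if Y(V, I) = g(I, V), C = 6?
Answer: -71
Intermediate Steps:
o(h, b) = 1 - h (o(h, b) = 3 - (h - 1*(-2)) = 3 - (h + 2) = 3 - (2 + h) = 3 + (-2 - h) = 1 - h)
g(d, P) = 6
Y(V, I) = 6
G(k) = 6*k
Q(E) = -3 + 4*E (Q(E) = E + (1 - E)*(-3) = E + (-3 + 3*E) = -3 + 4*E)
Q(-20) - G(-2) = (-3 + 4*(-20)) - 6*(-2) = (-3 - 80) - 1*(-12) = -83 + 12 = -71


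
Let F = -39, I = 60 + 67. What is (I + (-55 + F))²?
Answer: 1089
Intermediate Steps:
I = 127
(I + (-55 + F))² = (127 + (-55 - 39))² = (127 - 94)² = 33² = 1089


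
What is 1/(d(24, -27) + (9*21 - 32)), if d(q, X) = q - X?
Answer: 1/208 ≈ 0.0048077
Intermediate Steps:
1/(d(24, -27) + (9*21 - 32)) = 1/((24 - 1*(-27)) + (9*21 - 32)) = 1/((24 + 27) + (189 - 32)) = 1/(51 + 157) = 1/208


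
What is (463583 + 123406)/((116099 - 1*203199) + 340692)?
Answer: 586989/253592 ≈ 2.3147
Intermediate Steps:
(463583 + 123406)/((116099 - 1*203199) + 340692) = 586989/((116099 - 203199) + 340692) = 586989/(-87100 + 340692) = 586989/253592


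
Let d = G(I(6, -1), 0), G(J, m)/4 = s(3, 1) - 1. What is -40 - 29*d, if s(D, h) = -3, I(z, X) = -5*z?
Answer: 424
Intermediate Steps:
G(J, m) = -16 (G(J, m) = 4*(-3 - 1) = 4*(-4) = -16)
d = -16
-40 - 29*d = -40 - 29*(-16) = -40 + 464 = 424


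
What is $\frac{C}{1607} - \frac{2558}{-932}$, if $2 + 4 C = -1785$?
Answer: $\frac{3694335}{1497724} \approx 2.4666$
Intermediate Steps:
$C = - \frac{1787}{4}$ ($C = - \frac{1}{2} + \frac{1}{4} \left(-1785\right) = - \frac{1}{2} - \frac{1785}{4} = - \frac{1787}{4} \approx -446.75$)
$\frac{C}{1607} - \frac{2558}{-932} = - \frac{1787}{4 \cdot 1607} - \frac{2558}{-932} = \left(- \frac{1787}{4}\right) \frac{1}{1607} - - \frac{1279}{466} = - \frac{1787}{6428} + \frac{1279}{466} = \frac{3694335}{1497724}$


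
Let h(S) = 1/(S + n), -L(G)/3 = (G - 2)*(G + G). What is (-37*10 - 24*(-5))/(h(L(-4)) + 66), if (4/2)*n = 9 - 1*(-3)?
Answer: -34500/9107 ≈ -3.7883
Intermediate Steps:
L(G) = -6*G*(-2 + G) (L(G) = -3*(G - 2)*(G + G) = -3*(-2 + G)*2*G = -6*G*(-2 + G))
n = 6 (n = (9 - 1*(-3))/2 = (9 + 3)/2 = (1/2)*12 = 6)
h(S) = 1/(6 + S) (h(S) = 1/(S + 6) = 1/(6 + S))
(-37*10 - 24*(-5))/(h(L(-4)) + 66) = (-37*10 - 24*(-5))/(1/(6 + 6*(-4)*(2 - 1*(-4))) + 66) = (-370 + 120)/(1/(6 + 6*(-4)*(2 + 4)) + 66) = -250/(1/(6 + 6*(-4)*6) + 66) = -250/(1/(6 - 144) + 66) = -250/(1/(-138) + 66) = -250/(-1/138 + 66) = -250/9107/138 = -250*138/9107 = -34500/9107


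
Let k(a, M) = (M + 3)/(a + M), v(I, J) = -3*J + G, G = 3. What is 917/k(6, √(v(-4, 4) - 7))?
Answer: 31178/25 - 11004*I/25 ≈ 1247.1 - 440.16*I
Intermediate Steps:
v(I, J) = 3 - 3*J (v(I, J) = -3*J + 3 = 3 - 3*J)
k(a, M) = (3 + M)/(M + a)
917/k(6, √(v(-4, 4) - 7)) = 917/(((3 + √((3 - 3*4) - 7))/(√((3 - 3*4) - 7) + 6))) = 917/(((3 + √((3 - 12) - 7))/(√((3 - 12) - 7) + 6))) = 917/(((3 + √(-9 - 7))/(√(-9 - 7) + 6))) = 917/(((3 + √(-16))/(√(-16) + 6))) = 917/(((3 + 4*I)/(4*I + 6))) = 917/(((3 + 4*I)/(6 + 4*I))) = 917/((((6 - 4*I)/52)*(3 + 4*I))) = 917/(((3 + 4*I)*(6 - 4*I)/52)) = 917*((3 - 4*I)*(6 + 4*I)/25) = 917*(3 - 4*I)*(6 + 4*I)/25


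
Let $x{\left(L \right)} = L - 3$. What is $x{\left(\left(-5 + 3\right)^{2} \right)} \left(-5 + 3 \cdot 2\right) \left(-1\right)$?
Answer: $-1$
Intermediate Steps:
$x{\left(L \right)} = -3 + L$ ($x{\left(L \right)} = L - 3 = -3 + L$)
$x{\left(\left(-5 + 3\right)^{2} \right)} \left(-5 + 3 \cdot 2\right) \left(-1\right) = \left(-3 + \left(-5 + 3\right)^{2}\right) \left(-5 + 3 \cdot 2\right) \left(-1\right) = \left(-3 + \left(-2\right)^{2}\right) \left(-5 + 6\right) \left(-1\right) = \left(-3 + 4\right) 1 \left(-1\right) = 1 \left(-1\right) = -1$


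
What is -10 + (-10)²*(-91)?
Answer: -9110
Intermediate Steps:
-10 + (-10)²*(-91) = -10 + 100*(-91) = -10 - 9100 = -9110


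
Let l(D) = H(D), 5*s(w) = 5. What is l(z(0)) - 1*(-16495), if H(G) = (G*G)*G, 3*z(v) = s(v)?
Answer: 445366/27 ≈ 16495.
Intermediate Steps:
s(w) = 1 (s(w) = (⅕)*5 = 1)
z(v) = ⅓ (z(v) = (⅓)*1 = ⅓)
H(G) = G³ (H(G) = G²*G = G³)
l(D) = D³
l(z(0)) - 1*(-16495) = (⅓)³ - 1*(-16495) = 1/27 + 16495 = 445366/27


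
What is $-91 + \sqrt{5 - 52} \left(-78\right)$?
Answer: $-91 - 78 i \sqrt{47} \approx -91.0 - 534.74 i$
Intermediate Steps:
$-91 + \sqrt{5 - 52} \left(-78\right) = -91 + \sqrt{-47} \left(-78\right) = -91 + i \sqrt{47} \left(-78\right) = -91 - 78 i \sqrt{47}$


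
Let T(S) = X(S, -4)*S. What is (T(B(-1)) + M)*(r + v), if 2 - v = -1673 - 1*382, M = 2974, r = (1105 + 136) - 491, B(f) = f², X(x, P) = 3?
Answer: 8356439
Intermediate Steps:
r = 750 (r = 1241 - 491 = 750)
T(S) = 3*S
v = 2057 (v = 2 - (-1673 - 1*382) = 2 - (-1673 - 382) = 2 - 1*(-2055) = 2 + 2055 = 2057)
(T(B(-1)) + M)*(r + v) = (3*(-1)² + 2974)*(750 + 2057) = (3*1 + 2974)*2807 = (3 + 2974)*2807 = 2977*2807 = 8356439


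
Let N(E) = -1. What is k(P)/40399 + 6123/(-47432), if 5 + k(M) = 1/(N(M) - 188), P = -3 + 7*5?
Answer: -6685213175/51737544936 ≈ -0.12921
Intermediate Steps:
P = 32 (P = -3 + 35 = 32)
k(M) = -946/189 (k(M) = -5 + 1/(-1 - 188) = -5 + 1/(-189) = -5 - 1/189 = -946/189)
k(P)/40399 + 6123/(-47432) = -946/189/40399 + 6123/(-47432) = -946/189*1/40399 + 6123*(-1/47432) = -946/7635411 - 6123/47432 = -6685213175/51737544936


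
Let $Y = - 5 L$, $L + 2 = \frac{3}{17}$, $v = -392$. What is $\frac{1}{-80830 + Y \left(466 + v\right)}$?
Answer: $- \frac{17}{1362640} \approx -1.2476 \cdot 10^{-5}$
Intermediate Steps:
$L = - \frac{31}{17}$ ($L = -2 + \frac{3}{17} = - \frac{31}{17} \approx -1.8235$)
$Y = \frac{155}{17}$ ($Y = \left(-5\right) \left(- \frac{31}{17}\right) = \frac{155}{17} \approx 9.1176$)
$\frac{1}{-80830 + Y \left(466 + v\right)} = \frac{1}{-80830 + \frac{155 \left(466 - 392\right)}{17}} = \frac{1}{-80830 + \frac{155}{17} \cdot 74} = \frac{1}{-80830 + \frac{11470}{17}} = \frac{1}{- \frac{1362640}{17}} = - \frac{17}{1362640}$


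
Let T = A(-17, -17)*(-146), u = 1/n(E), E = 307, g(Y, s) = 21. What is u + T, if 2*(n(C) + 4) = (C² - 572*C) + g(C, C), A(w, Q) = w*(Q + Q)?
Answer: -3432144349/40671 ≈ -84388.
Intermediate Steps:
A(w, Q) = 2*Q*w (A(w, Q) = w*(2*Q) = 2*Q*w)
n(C) = 13/2 + C²/2 - 286*C (n(C) = -4 + ((C² - 572*C) + 21)/2 = -4 + (21 + C² - 572*C)/2 = -4 + (21/2 + C²/2 - 286*C) = 13/2 + C²/2 - 286*C)
u = -1/40671 (u = 1/(13/2 + (½)*307² - 286*307) = 1/(13/2 + (½)*94249 - 87802) = 1/(13/2 + 94249/2 - 87802) = 1/(-40671) = -1/40671 ≈ -2.4588e-5)
T = -84388 (T = (2*(-17)*(-17))*(-146) = 578*(-146) = -84388)
u + T = -1/40671 - 84388 = -3432144349/40671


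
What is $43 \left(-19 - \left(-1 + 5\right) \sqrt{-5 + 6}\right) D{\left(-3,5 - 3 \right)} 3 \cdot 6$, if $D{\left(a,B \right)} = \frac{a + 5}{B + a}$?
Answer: $35604$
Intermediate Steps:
$D{\left(a,B \right)} = \frac{5 + a}{B + a}$
$43 \left(-19 - \left(-1 + 5\right) \sqrt{-5 + 6}\right) D{\left(-3,5 - 3 \right)} 3 \cdot 6 = 43 \left(-19 - \left(-1 + 5\right) \sqrt{-5 + 6}\right) \frac{5 - 3}{\left(5 - 3\right) - 3} \cdot 3 \cdot 6 = 43 \left(-19 - 4 \sqrt{1}\right) \frac{1}{\left(5 - 3\right) - 3} \cdot 2 \cdot 3 \cdot 6 = 43 \left(-19 - 4 \cdot 1\right) \frac{1}{2 - 3} \cdot 2 \cdot 3 \cdot 6 = 43 \left(-19 - 4\right) \frac{1}{-1} \cdot 2 \cdot 3 \cdot 6 = 43 \left(-19 - 4\right) \left(-1\right) 2 \cdot 3 \cdot 6 = 43 \left(-23\right) \left(-2\right) 3 \cdot 6 = - 989 \left(\left(-6\right) 6\right) = \left(-989\right) \left(-36\right) = 35604$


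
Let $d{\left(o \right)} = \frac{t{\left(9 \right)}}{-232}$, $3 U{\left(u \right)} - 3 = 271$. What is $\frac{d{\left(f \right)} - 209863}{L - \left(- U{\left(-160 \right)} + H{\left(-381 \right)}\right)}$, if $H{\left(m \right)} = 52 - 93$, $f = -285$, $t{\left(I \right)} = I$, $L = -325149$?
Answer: $\frac{5842587}{9048464} \approx 0.6457$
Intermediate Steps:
$U{\left(u \right)} = \frac{274}{3}$ ($U{\left(u \right)} = 1 + \frac{1}{3} \cdot 271 = 1 + \frac{271}{3} = \frac{274}{3}$)
$H{\left(m \right)} = -41$
$d{\left(o \right)} = - \frac{9}{232}$ ($d{\left(o \right)} = \frac{9}{-232} = 9 \left(- \frac{1}{232}\right) = - \frac{9}{232}$)
$\frac{d{\left(f \right)} - 209863}{L - \left(- U{\left(-160 \right)} + H{\left(-381 \right)}\right)} = \frac{- \frac{9}{232} - 209863}{-325149 + \left(\frac{274}{3} - -41\right)} = - \frac{48688225}{232 \left(-325149 + \left(\frac{274}{3} + 41\right)\right)} = - \frac{48688225}{232 \left(-325149 + \frac{397}{3}\right)} = - \frac{48688225}{232 \left(- \frac{975050}{3}\right)} = \left(- \frac{48688225}{232}\right) \left(- \frac{3}{975050}\right) = \frac{5842587}{9048464}$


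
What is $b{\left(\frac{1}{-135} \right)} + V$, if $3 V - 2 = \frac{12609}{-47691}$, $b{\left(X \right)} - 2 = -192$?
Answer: $- \frac{3011233}{15897} \approx -189.42$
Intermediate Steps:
$b{\left(X \right)} = -190$ ($b{\left(X \right)} = 2 - 192 = -190$)
$V = \frac{9197}{15897}$ ($V = \frac{2}{3} + \frac{12609 \frac{1}{-47691}}{3} = \frac{2}{3} + \frac{12609 \left(- \frac{1}{47691}\right)}{3} = \frac{2}{3} + \frac{1}{3} \left(- \frac{1401}{5299}\right) = \frac{2}{3} - \frac{467}{5299} = \frac{9197}{15897} \approx 0.57854$)
$b{\left(\frac{1}{-135} \right)} + V = -190 + \frac{9197}{15897} = - \frac{3011233}{15897}$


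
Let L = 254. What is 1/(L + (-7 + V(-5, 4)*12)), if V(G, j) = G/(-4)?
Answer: 1/262 ≈ 0.0038168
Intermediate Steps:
V(G, j) = -G/4 (V(G, j) = G*(-¼) = -G/4)
1/(L + (-7 + V(-5, 4)*12)) = 1/(254 + (-7 - ¼*(-5)*12)) = 1/(254 + (-7 + (5/4)*12)) = 1/(254 + (-7 + 15)) = 1/(254 + 8) = 1/262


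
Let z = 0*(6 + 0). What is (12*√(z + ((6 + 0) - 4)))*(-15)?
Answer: -180*√2 ≈ -254.56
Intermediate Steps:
z = 0 (z = 0*6 = 0)
(12*√(z + ((6 + 0) - 4)))*(-15) = (12*√(0 + ((6 + 0) - 4)))*(-15) = (12*√(0 + (6 - 4)))*(-15) = (12*√(0 + 2))*(-15) = (12*√2)*(-15) = -180*√2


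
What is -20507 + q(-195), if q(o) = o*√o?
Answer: -20507 - 195*I*√195 ≈ -20507.0 - 2723.0*I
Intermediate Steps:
q(o) = o^(3/2)
-20507 + q(-195) = -20507 + (-195)^(3/2) = -20507 - 195*I*√195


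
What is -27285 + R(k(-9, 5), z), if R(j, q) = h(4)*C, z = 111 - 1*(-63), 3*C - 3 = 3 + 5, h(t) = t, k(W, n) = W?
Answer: -81811/3 ≈ -27270.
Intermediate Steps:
C = 11/3 (C = 1 + (3 + 5)/3 = 1 + (⅓)*8 = 1 + 8/3 = 11/3 ≈ 3.6667)
z = 174 (z = 111 + 63 = 174)
R(j, q) = 44/3 (R(j, q) = 4*(11/3) = 44/3)
-27285 + R(k(-9, 5), z) = -27285 + 44/3 = -81811/3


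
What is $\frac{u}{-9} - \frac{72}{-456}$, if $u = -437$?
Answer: $\frac{8330}{171} \approx 48.713$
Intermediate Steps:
$\frac{u}{-9} - \frac{72}{-456} = - \frac{437}{-9} - \frac{72}{-456} = \left(-437\right) \left(- \frac{1}{9}\right) - - \frac{3}{19} = \frac{437}{9} + \frac{3}{19} = \frac{8330}{171}$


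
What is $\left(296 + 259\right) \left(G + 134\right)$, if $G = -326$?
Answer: $-106560$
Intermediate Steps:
$\left(296 + 259\right) \left(G + 134\right) = \left(296 + 259\right) \left(-326 + 134\right) = 555 \left(-192\right) = -106560$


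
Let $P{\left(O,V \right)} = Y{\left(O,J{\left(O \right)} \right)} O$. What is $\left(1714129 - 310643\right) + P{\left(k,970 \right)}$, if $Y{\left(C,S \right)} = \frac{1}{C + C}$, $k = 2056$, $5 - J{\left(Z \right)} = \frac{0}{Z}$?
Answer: $\frac{2806973}{2} \approx 1.4035 \cdot 10^{6}$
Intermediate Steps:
$J{\left(Z \right)} = 5$ ($J{\left(Z \right)} = 5 - \frac{0}{Z} = 5 - 0 = 5 + 0 = 5$)
$Y{\left(C,S \right)} = \frac{1}{2 C}$
$P{\left(O,V \right)} = \frac{1}{2}$ ($P{\left(O,V \right)} = \frac{1}{2 O} O = \frac{1}{2}$)
$\left(1714129 - 310643\right) + P{\left(k,970 \right)} = \left(1714129 - 310643\right) + \frac{1}{2} = 1403486 + \frac{1}{2} = \frac{2806973}{2}$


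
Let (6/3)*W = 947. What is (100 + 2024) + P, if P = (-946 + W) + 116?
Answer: 3535/2 ≈ 1767.5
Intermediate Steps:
W = 947/2 (W = (½)*947 = 947/2 ≈ 473.50)
P = -713/2 (P = (-946 + 947/2) + 116 = -945/2 + 116 = -713/2 ≈ -356.50)
(100 + 2024) + P = (100 + 2024) - 713/2 = 2124 - 713/2 = 3535/2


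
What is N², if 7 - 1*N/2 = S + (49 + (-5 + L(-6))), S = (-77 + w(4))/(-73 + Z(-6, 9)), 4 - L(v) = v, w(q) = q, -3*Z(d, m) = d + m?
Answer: 12609601/1369 ≈ 9210.8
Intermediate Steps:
Z(d, m) = -d/3 - m/3 (Z(d, m) = -(d + m)/3 = -d/3 - m/3)
L(v) = 4 - v
S = 73/74 (S = (-77 + 4)/(-73 + (-⅓*(-6) - ⅓*9)) = -73/(-73 + (2 - 3)) = -73/(-73 - 1) = -73/(-74) = -73*(-1/74) = 73/74 ≈ 0.98649)
N = -3551/37 (N = 14 - 2*(73/74 + (49 + (-5 + (4 - 1*(-6))))) = 14 - 2*(73/74 + (49 + (-5 + (4 + 6)))) = 14 - 2*(73/74 + (49 + (-5 + 10))) = 14 - 2*(73/74 + (49 + 5)) = 14 - 2*(73/74 + 54) = 14 - 2*4069/74 = 14 - 4069/37 = -3551/37 ≈ -95.973)
N² = (-3551/37)² = 12609601/1369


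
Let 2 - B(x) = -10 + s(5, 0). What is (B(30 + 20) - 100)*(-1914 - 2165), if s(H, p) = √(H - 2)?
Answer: 358952 + 4079*√3 ≈ 3.6602e+5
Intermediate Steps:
s(H, p) = √(-2 + H)
B(x) = 12 - √3 (B(x) = 2 - (-10 + √(-2 + 5)) = 2 - (-10 + √3) = 2 + (10 - √3) = 12 - √3)
(B(30 + 20) - 100)*(-1914 - 2165) = ((12 - √3) - 100)*(-1914 - 2165) = (-88 - √3)*(-4079) = 358952 + 4079*√3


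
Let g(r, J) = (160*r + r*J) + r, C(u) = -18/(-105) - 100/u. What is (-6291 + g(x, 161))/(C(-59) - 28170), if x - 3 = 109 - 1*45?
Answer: -31559395/58167196 ≈ -0.54256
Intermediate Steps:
C(u) = 6/35 - 100/u (C(u) = -18*(-1/105) - 100/u = 6/35 - 100/u)
x = 67 (x = 3 + (109 - 1*45) = 3 + (109 - 45) = 3 + 64 = 67)
g(r, J) = 161*r + J*r (g(r, J) = (160*r + J*r) + r = 161*r + J*r)
(-6291 + g(x, 161))/(C(-59) - 28170) = (-6291 + 67*(161 + 161))/((6/35 - 100/(-59)) - 28170) = (-6291 + 67*322)/((6/35 - 100*(-1/59)) - 28170) = (-6291 + 21574)/((6/35 + 100/59) - 28170) = 15283/(3854/2065 - 28170) = 15283/(-58167196/2065) = 15283*(-2065/58167196) = -31559395/58167196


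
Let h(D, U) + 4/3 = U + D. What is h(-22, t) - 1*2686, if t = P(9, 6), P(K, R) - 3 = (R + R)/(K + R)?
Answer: -40583/15 ≈ -2705.5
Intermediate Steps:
P(K, R) = 3 + 2*R/(K + R) (P(K, R) = 3 + (R + R)/(K + R) = 3 + (2*R)/(K + R) = 3 + 2*R/(K + R))
t = 19/5 (t = (3*9 + 5*6)/(9 + 6) = (27 + 30)/15 = (1/15)*57 = 19/5 ≈ 3.8000)
h(D, U) = -4/3 + D + U (h(D, U) = -4/3 + (U + D) = -4/3 + (D + U) = -4/3 + D + U)
h(-22, t) - 1*2686 = (-4/3 - 22 + 19/5) - 1*2686 = -293/15 - 2686 = -40583/15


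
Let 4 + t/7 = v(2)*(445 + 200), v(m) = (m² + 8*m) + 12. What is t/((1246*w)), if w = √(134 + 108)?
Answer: 469*√2/89 ≈ 7.4524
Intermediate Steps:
v(m) = 12 + m² + 8*m
w = 11*√2 (w = √242 = 11*√2 ≈ 15.556)
t = 144452 (t = -28 + 7*((12 + 2² + 8*2)*(445 + 200)) = -28 + 7*((12 + 4 + 16)*645) = -28 + 7*(32*645) = -28 + 7*20640 = -28 + 144480 = 144452)
t/((1246*w)) = 144452/((1246*(11*√2))) = 144452/((13706*√2)) = 144452*(√2/27412) = 469*√2/89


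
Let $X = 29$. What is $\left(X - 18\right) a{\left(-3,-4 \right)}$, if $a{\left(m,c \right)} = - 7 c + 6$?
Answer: $374$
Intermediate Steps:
$a{\left(m,c \right)} = 6 - 7 c$
$\left(X - 18\right) a{\left(-3,-4 \right)} = \left(29 - 18\right) \left(6 - -28\right) = 11 \left(6 + 28\right) = 11 \cdot 34 = 374$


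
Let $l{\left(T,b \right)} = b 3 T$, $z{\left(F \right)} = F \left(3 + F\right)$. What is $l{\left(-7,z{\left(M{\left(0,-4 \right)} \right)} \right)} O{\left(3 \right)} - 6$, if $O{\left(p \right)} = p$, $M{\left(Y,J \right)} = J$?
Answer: $-258$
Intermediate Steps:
$l{\left(T,b \right)} = 3 T b$ ($l{\left(T,b \right)} = 3 b T = 3 T b$)
$l{\left(-7,z{\left(M{\left(0,-4 \right)} \right)} \right)} O{\left(3 \right)} - 6 = 3 \left(-7\right) \left(- 4 \left(3 - 4\right)\right) 3 - 6 = 3 \left(-7\right) \left(\left(-4\right) \left(-1\right)\right) 3 - 6 = 3 \left(-7\right) 4 \cdot 3 - 6 = \left(-84\right) 3 - 6 = -252 - 6 = -258$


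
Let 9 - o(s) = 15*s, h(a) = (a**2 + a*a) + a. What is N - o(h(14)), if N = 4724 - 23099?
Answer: -12294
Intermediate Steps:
h(a) = a + 2*a**2 (h(a) = (a**2 + a**2) + a = 2*a**2 + a = a + 2*a**2)
o(s) = 9 - 15*s
N = -18375
N - o(h(14)) = -18375 - (9 - 210*(1 + 2*14)) = -18375 - (9 - 210*(1 + 28)) = -18375 - (9 - 210*29) = -18375 - (9 - 15*406) = -18375 - (9 - 6090) = -18375 - 1*(-6081) = -18375 + 6081 = -12294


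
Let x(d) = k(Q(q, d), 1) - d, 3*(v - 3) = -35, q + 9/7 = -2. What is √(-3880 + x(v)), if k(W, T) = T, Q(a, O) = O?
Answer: I*√34833/3 ≈ 62.212*I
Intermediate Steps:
q = -23/7 (q = -9/7 - 2 = -23/7 ≈ -3.2857)
v = -26/3 (v = 3 + (⅓)*(-35) = 3 - 35/3 = -26/3 ≈ -8.6667)
x(d) = 1 - d
√(-3880 + x(v)) = √(-3880 + (1 - 1*(-26/3))) = √(-3880 + (1 + 26/3)) = √(-3880 + 29/3) = √(-11611/3) = I*√34833/3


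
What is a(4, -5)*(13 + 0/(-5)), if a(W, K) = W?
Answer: 52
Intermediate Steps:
a(4, -5)*(13 + 0/(-5)) = 4*(13 + 0/(-5)) = 4*(13 + 0*(-1/5)) = 4*(13 + 0) = 4*13 = 52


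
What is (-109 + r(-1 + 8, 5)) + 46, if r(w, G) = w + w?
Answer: -49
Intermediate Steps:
r(w, G) = 2*w
(-109 + r(-1 + 8, 5)) + 46 = (-109 + 2*(-1 + 8)) + 46 = (-109 + 2*7) + 46 = (-109 + 14) + 46 = -95 + 46 = -49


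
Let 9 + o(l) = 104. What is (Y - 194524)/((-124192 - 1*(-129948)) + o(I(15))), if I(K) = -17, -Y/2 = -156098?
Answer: 117672/5851 ≈ 20.111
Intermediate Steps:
Y = 312196 (Y = -2*(-156098) = 312196)
o(l) = 95 (o(l) = -9 + 104 = 95)
(Y - 194524)/((-124192 - 1*(-129948)) + o(I(15))) = (312196 - 194524)/((-124192 - 1*(-129948)) + 95) = 117672/((-124192 + 129948) + 95) = 117672/(5756 + 95) = 117672/5851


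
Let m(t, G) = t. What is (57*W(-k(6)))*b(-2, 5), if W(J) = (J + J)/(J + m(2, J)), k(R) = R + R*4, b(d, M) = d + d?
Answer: -3420/7 ≈ -488.57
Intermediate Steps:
b(d, M) = 2*d
k(R) = 5*R (k(R) = R + 4*R = 5*R)
W(J) = 2*J/(2 + J) (W(J) = (J + J)/(J + 2) = (2*J)/(2 + J) = 2*J/(2 + J))
(57*W(-k(6)))*b(-2, 5) = (57*(2*(-5*6)/(2 - 5*6)))*(2*(-2)) = (57*(2*(-1*30)/(2 - 1*30)))*(-4) = (57*(2*(-30)/(2 - 30)))*(-4) = (57*(2*(-30)/(-28)))*(-4) = (57*(2*(-30)*(-1/28)))*(-4) = (57*(15/7))*(-4) = (855/7)*(-4) = -3420/7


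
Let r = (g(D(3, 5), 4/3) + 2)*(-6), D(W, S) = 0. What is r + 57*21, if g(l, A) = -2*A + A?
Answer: 1193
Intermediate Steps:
g(l, A) = -A
r = -4 (r = (-4/3 + 2)*(-6) = (2/3)*(-6) = -4)
r + 57*21 = -4 + 57*21 = -4 + 1197 = 1193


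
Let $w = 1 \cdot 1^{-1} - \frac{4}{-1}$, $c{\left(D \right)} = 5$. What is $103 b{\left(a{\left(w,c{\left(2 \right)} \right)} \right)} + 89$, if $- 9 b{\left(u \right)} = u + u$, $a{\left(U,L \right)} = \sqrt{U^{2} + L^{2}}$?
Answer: $89 - \frac{1030 \sqrt{2}}{9} \approx -72.849$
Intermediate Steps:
$w = 5$ ($w = 1 \cdot 1 - -4 = 1 + 4 = 5$)
$a{\left(U,L \right)} = \sqrt{L^{2} + U^{2}}$
$b{\left(u \right)} = - \frac{2 u}{9}$ ($b{\left(u \right)} = - \frac{u + u}{9} = - \frac{2 u}{9}$)
$103 b{\left(a{\left(w,c{\left(2 \right)} \right)} \right)} + 89 = 103 \left(- \frac{2 \sqrt{5^{2} + 5^{2}}}{9}\right) + 89 = 103 \left(- \frac{2 \sqrt{25 + 25}}{9}\right) + 89 = 103 \left(- \frac{2 \sqrt{50}}{9}\right) + 89 = 103 \left(- \frac{2 \cdot 5 \sqrt{2}}{9}\right) + 89 = 103 \left(- \frac{10 \sqrt{2}}{9}\right) + 89 = - \frac{1030 \sqrt{2}}{9} + 89 = 89 - \frac{1030 \sqrt{2}}{9}$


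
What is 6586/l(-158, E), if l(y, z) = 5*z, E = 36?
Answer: 3293/90 ≈ 36.589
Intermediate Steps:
6586/l(-158, E) = 6586/((5*36)) = 6586/180 = 6586*(1/180) = 3293/90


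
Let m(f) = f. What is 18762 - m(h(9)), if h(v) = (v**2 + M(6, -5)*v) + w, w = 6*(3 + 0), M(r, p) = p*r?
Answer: 18933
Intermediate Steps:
w = 18 (w = 6*3 = 18)
h(v) = 18 + v**2 - 30*v (h(v) = (v**2 + (-5*6)*v) + 18 = (v**2 - 30*v) + 18 = 18 + v**2 - 30*v)
18762 - m(h(9)) = 18762 - (18 + 9**2 - 30*9) = 18762 - (18 + 81 - 270) = 18762 - 1*(-171) = 18762 + 171 = 18933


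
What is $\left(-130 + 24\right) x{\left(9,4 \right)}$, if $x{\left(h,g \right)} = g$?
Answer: $-424$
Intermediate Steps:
$\left(-130 + 24\right) x{\left(9,4 \right)} = \left(-130 + 24\right) 4 = \left(-106\right) 4 = -424$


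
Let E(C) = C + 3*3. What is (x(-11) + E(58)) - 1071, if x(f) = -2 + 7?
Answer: -999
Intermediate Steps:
x(f) = 5
E(C) = 9 + C (E(C) = C + 9 = 9 + C)
(x(-11) + E(58)) - 1071 = (5 + (9 + 58)) - 1071 = (5 + 67) - 1071 = 72 - 1071 = -999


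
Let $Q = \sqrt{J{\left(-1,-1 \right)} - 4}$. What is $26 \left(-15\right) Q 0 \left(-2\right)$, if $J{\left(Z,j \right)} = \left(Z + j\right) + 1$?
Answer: $0$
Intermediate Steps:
$J{\left(Z,j \right)} = 1 + Z + j$
$Q = i \sqrt{5}$ ($Q = \sqrt{\left(1 - 1 - 1\right) - 4} = \sqrt{-1 - 4} = \sqrt{-5} = i \sqrt{5} \approx 2.2361 i$)
$26 \left(-15\right) Q 0 \left(-2\right) = 26 \left(-15\right) i \sqrt{5} \cdot 0 \left(-2\right) = - 390 \cdot 0 \left(-2\right) = \left(-390\right) 0 = 0$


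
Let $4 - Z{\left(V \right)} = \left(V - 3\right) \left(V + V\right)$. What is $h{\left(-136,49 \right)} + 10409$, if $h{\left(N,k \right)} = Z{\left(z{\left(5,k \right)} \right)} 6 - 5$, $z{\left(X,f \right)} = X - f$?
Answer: $-14388$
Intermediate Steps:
$Z{\left(V \right)} = 4 - 2 V \left(-3 + V\right)$ ($Z{\left(V \right)} = 4 - \left(V - 3\right) \left(V + V\right) = 4 - \left(-3 + V\right) 2 V = 4 - 2 V \left(-3 + V\right)$)
$h{\left(N,k \right)} = 199 - 36 k - 12 \left(5 - k\right)^{2}$ ($h{\left(N,k \right)} = \left(4 - 2 \left(5 - k\right)^{2} + 6 \left(5 - k\right)\right) 6 - 5 = \left(4 - 2 \left(5 - k\right)^{2} - \left(-30 + 6 k\right)\right) 6 - 5 = \left(34 - 6 k - 2 \left(5 - k\right)^{2}\right) 6 - 5 = \left(204 - 36 k - 12 \left(5 - k\right)^{2}\right) - 5 = 199 - 36 k - 12 \left(5 - k\right)^{2}$)
$h{\left(-136,49 \right)} + 10409 = \left(-101 - 12 \cdot 49^{2} + 84 \cdot 49\right) + 10409 = \left(-101 - 28812 + 4116\right) + 10409 = -24797 + 10409 = -14388$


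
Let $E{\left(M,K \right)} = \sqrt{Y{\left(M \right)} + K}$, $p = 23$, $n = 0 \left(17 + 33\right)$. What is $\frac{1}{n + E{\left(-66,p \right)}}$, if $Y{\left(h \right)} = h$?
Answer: $- \frac{i \sqrt{43}}{43} \approx - 0.1525 i$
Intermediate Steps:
$n = 0$ ($n = 0 \cdot 50 = 0$)
$E{\left(M,K \right)} = \sqrt{K + M}$ ($E{\left(M,K \right)} = \sqrt{M + K} = \sqrt{K + M}$)
$\frac{1}{n + E{\left(-66,p \right)}} = \frac{1}{0 + \sqrt{23 - 66}} = \frac{1}{0 + \sqrt{-43}} = \frac{1}{0 + i \sqrt{43}} = \frac{1}{i \sqrt{43}} = - \frac{i \sqrt{43}}{43}$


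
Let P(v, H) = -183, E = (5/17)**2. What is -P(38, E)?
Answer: 183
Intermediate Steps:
E = 25/289 (E = (5*(1/17))**2 = (5/17)**2 = 25/289 ≈ 0.086505)
-P(38, E) = -1*(-183) = 183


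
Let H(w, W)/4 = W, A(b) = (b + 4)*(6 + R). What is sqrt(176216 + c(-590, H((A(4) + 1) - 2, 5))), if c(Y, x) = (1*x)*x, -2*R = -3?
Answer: 6*sqrt(4906) ≈ 420.26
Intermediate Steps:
R = 3/2 (R = -1/2*(-3) = 3/2 ≈ 1.5000)
A(b) = 30 + 15*b/2 (A(b) = (b + 4)*(6 + 3/2) = (4 + b)*(15/2) = 30 + 15*b/2)
H(w, W) = 4*W
c(Y, x) = x**2 (c(Y, x) = x*x = x**2)
sqrt(176216 + c(-590, H((A(4) + 1) - 2, 5))) = sqrt(176216 + (4*5)**2) = sqrt(176216 + 20**2) = sqrt(176216 + 400) = sqrt(176616) = 6*sqrt(4906)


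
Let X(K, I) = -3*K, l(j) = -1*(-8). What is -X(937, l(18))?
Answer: 2811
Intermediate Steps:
l(j) = 8
-X(937, l(18)) = -(-3)*937 = -1*(-2811) = 2811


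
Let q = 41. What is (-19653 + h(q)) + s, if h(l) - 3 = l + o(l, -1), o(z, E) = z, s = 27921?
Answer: 8353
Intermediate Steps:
h(l) = 3 + 2*l (h(l) = 3 + (l + l) = 3 + 2*l)
(-19653 + h(q)) + s = (-19653 + (3 + 2*41)) + 27921 = (-19653 + (3 + 82)) + 27921 = (-19653 + 85) + 27921 = -19568 + 27921 = 8353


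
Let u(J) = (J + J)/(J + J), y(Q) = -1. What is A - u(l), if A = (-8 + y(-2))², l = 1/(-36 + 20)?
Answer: 80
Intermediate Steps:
l = -1/16 (l = 1/(-16) = -1/16 ≈ -0.062500)
u(J) = 1 (u(J) = (2*J)/((2*J)) = (2*J)*(1/(2*J)) = 1)
A = 81 (A = (-8 - 1)² = (-9)² = 81)
A - u(l) = 81 - 1*1 = 81 - 1 = 80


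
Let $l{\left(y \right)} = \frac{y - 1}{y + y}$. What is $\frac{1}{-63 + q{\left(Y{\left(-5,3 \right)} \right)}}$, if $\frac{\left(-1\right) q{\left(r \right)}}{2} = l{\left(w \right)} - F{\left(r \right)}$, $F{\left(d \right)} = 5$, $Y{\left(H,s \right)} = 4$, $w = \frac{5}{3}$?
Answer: $- \frac{5}{267} \approx -0.018727$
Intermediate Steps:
$w = \frac{5}{3}$ ($w = 5 \cdot \frac{1}{3} = \frac{5}{3} \approx 1.6667$)
$l{\left(y \right)} = \frac{-1 + y}{2 y}$
$q{\left(r \right)} = \frac{48}{5}$ ($q{\left(r \right)} = - 2 \left(\frac{-1 + \frac{5}{3}}{2 \cdot \frac{5}{3}} - 5\right) = - 2 \left(\frac{1}{2} \cdot \frac{3}{5} \cdot \frac{2}{3} - 5\right) = - 2 \left(\frac{1}{5} - 5\right) = \left(-2\right) \left(- \frac{24}{5}\right) = \frac{48}{5}$)
$\frac{1}{-63 + q{\left(Y{\left(-5,3 \right)} \right)}} = \frac{1}{-63 + \frac{48}{5}} = \frac{1}{- \frac{267}{5}} = - \frac{5}{267}$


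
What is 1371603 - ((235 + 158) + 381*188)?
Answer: 1299582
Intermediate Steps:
1371603 - ((235 + 158) + 381*188) = 1371603 - (393 + 71628) = 1371603 - 1*72021 = 1371603 - 72021 = 1299582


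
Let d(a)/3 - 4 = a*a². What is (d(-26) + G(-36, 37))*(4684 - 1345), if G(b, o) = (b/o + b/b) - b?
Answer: -6508241901/37 ≈ -1.7590e+8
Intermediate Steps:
d(a) = 12 + 3*a³ (d(a) = 12 + 3*(a*a²) = 12 + 3*a³)
G(b, o) = 1 - b + b/o (G(b, o) = (b/o + 1) - b = (1 + b/o) - b = 1 - b + b/o)
(d(-26) + G(-36, 37))*(4684 - 1345) = ((12 + 3*(-26)³) + (1 - 1*(-36) - 36/37))*(4684 - 1345) = ((12 + 3*(-17576)) + (1 + 36 - 36*1/37))*3339 = ((12 - 52728) + (1 + 36 - 36/37))*3339 = (-52716 + 1333/37)*3339 = -1949159/37*3339 = -6508241901/37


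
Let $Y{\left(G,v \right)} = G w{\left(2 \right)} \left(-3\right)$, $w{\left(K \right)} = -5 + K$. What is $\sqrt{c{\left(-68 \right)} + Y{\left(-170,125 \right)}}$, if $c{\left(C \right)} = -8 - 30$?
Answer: $28 i \sqrt{2} \approx 39.598 i$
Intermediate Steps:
$Y{\left(G,v \right)} = 9 G$ ($Y{\left(G,v \right)} = G \left(-5 + 2\right) \left(-3\right) = G \left(-3\right) \left(-3\right) = - 3 G \left(-3\right) = 9 G$)
$c{\left(C \right)} = -38$
$\sqrt{c{\left(-68 \right)} + Y{\left(-170,125 \right)}} = \sqrt{-38 + 9 \left(-170\right)} = \sqrt{-38 - 1530} = \sqrt{-1568} = 28 i \sqrt{2}$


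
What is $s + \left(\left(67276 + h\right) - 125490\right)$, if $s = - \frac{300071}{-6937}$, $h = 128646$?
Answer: $\frac{488886855}{6937} \approx 70475.0$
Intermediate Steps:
$s = \frac{300071}{6937}$ ($s = \left(-300071\right) \left(- \frac{1}{6937}\right) = \frac{300071}{6937} \approx 43.257$)
$s + \left(\left(67276 + h\right) - 125490\right) = \frac{300071}{6937} + \left(\left(67276 + 128646\right) - 125490\right) = \frac{300071}{6937} + \left(195922 - 125490\right) = \frac{300071}{6937} + 70432 = \frac{488886855}{6937}$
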